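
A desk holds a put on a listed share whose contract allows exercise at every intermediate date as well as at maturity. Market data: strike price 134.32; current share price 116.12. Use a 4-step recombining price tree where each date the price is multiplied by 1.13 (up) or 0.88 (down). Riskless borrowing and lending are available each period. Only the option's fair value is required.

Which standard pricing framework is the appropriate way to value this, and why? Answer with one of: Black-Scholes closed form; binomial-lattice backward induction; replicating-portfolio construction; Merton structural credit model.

Key observation: an American put (K = 134.32, S₀ = 116.12) on a 4-date tree has no closed form — the optimal stopping decision is embedded and must be resolved recursively from expiry.

framework: binomial-lattice backward induction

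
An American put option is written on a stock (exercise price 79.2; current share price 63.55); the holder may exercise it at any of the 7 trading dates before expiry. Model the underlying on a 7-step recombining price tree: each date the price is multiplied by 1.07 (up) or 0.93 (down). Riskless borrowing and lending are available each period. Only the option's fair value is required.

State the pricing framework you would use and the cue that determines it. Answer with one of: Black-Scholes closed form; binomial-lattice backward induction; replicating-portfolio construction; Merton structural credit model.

Key observation: early exercise of the strike-79.2 put must be checked at each of the 7 dates (spot 63.55), which forces a node-by-node comparison of intrinsic and continuation value backward from expiry.

framework: binomial-lattice backward induction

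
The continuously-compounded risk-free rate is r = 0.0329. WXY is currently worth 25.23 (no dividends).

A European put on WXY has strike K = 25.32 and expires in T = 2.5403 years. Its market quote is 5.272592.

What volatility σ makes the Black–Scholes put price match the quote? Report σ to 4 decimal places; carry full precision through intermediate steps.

At σ = 0.4089 the Black–Scholes value reproduces the quote:
σ√T = 0.4089·√2.5403 = 0.651718
d₁ = (ln(S/K) + (r+σ²/2)T) / (σ√T) = (ln(25.23/25.32) + (0.0329+0.4089²/2)·2.5403) / 0.651718 = (-0.003561 + 0.295944) / 0.651718 = 0.448635
d₂ = d₁ − σ√T = 0.448635 − 0.651718 = -0.203083
e^{−rT} = 0.919821
N(−d₁) = 0.326848,  N(−d₂) = 0.580465
V = K·e^{−rT}·N(−d₂) − S·N(−d₁) = 13.518959 − 8.246367 = 5.272592 (the observed quote) — the price is monotone increasing in volatility, hence this σ is the only solution

sigma = 0.4089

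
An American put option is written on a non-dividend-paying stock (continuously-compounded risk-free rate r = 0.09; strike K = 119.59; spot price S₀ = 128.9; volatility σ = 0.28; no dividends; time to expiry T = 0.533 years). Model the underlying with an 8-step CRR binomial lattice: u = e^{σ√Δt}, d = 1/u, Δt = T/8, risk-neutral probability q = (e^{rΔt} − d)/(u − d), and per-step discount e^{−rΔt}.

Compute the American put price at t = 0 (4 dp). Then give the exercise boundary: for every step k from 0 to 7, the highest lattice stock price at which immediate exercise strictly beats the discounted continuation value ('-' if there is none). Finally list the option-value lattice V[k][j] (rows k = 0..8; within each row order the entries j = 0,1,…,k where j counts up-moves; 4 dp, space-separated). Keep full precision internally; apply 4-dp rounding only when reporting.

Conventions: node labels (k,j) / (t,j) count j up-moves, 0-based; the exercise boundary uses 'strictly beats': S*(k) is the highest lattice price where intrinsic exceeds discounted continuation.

price = 4.6510
boundary = - - - - 96.5388 89.8078 96.5388 103.7742
tree:
4.6510
7.2833 2.3086
11.0789 3.9123 0.8755
16.2929 6.4605 1.6380 0.1916
23.0512 10.3288 3.0138 0.4045 0.0000
29.7822 15.8471 5.4247 0.8541 0.0000 0.0000
36.0439 23.0512 9.4721 1.8032 0.0000 0.0000 0.0000
41.8690 29.7822 15.8158 3.8071 0.0000 0.0000 0.0000 0.0000
47.2880 36.0439 23.0512 8.0380 0.0000 0.0000 0.0000 0.0000 0.0000

Δt=0.06663, u=1.07495, d=0.93028, q=0.52351, disc=e^(-rΔt)=0.99402
k=8 terminal: V=max(K-S,0) → 47.2880 36.0439 23.0512 8.0380 0.0000 0.0000 0.0000 0.0000 0.0000
k=7: j=0 S=77.7210 intr=41.8690 cont=41.1541 V=41.8690[EX]; j=1 S=89.8078 intr=29.7822 cont=29.0673 V=29.7822[EX]; j=2 S=103.7742 intr=15.8158 cont=15.1008 V=15.8158[EX]; j=3 S=119.9127 intr=0.0000 cont=3.8071 V=3.8071[hold]; j=4 S=138.5609 intr=0.0000 cont=0.0000 V=0.0000[hold]; j=5 S=160.1092 intr=0.0000 cont=0.0000 V=0.0000[hold]; j=6 S=185.0086 intr=0.0000 cont=0.0000 V=0.0000[hold]; j=7 S=213.7802 intr=0.0000 cont=0.0000 V=0.0000[hold]  S*(7)=103.7742
k=6: j=0 S=83.5461 intr=36.0439 cont=35.3290 V=36.0439[EX]; j=1 S=96.5388 intr=23.0512 cont=22.3363 V=23.0512[EX]; j=2 S=111.5520 intr=8.0380 cont=9.4721 V=9.4721[hold]; j=3 S=128.9000 intr=0.0000 cont=1.8032 V=1.8032[hold]; j=4 S=148.9459 intr=0.0000 cont=0.0000 V=0.0000[hold]; j=5 S=172.1092 intr=0.0000 cont=0.0000 V=0.0000[hold]; j=6 S=198.8748 intr=0.0000 cont=0.0000 V=0.0000[hold]  S*(6)=96.5388
k=5: j=0 S=89.8078 intr=29.7822 cont=29.0673 V=29.7822[EX]; j=1 S=103.7742 intr=15.8158 cont=15.8471 V=15.8471[hold]; j=2 S=119.9127 intr=0.0000 cont=5.4247 V=5.4247[hold]; j=3 S=138.5609 intr=0.0000 cont=0.8541 V=0.8541[hold]; j=4 S=160.1092 intr=0.0000 cont=0.0000 V=0.0000[hold]; j=5 S=185.0086 intr=0.0000 cont=0.0000 V=0.0000[hold]  S*(5)=89.8078
k=4: j=0 S=96.5388 intr=23.0512 cont=22.3526 V=23.0512[EX]; j=1 S=111.5520 intr=8.0380 cont=10.3288 V=10.3288[hold]; j=2 S=128.9000 intr=0.0000 cont=3.0138 V=3.0138[hold]; j=3 S=148.9459 intr=0.0000 cont=0.4045 V=0.4045[hold]; j=4 S=172.1092 intr=0.0000 cont=0.0000 V=0.0000[hold]  S*(4)=96.5388
k=3: j=0 S=103.7742 intr=15.8158 cont=16.2929 V=16.2929[hold]; j=1 S=119.9127 intr=0.0000 cont=6.4605 V=6.4605[hold]; j=2 S=138.5609 intr=0.0000 cont=1.6380 V=1.6380[hold]; j=3 S=160.1092 intr=0.0000 cont=0.1916 V=0.1916[hold]  S*(3)=-
k=2: j=0 S=111.5520 intr=8.0380 cont=11.0789 V=11.0789[hold]; j=1 S=128.9000 intr=0.0000 cont=3.9123 V=3.9123[hold]; j=2 S=148.9459 intr=0.0000 cont=0.8755 V=0.8755[hold]  S*(2)=-
k=1: j=0 S=119.9127 intr=0.0000 cont=7.2833 V=7.2833[hold]; j=1 S=138.5609 intr=0.0000 cont=2.3086 V=2.3086[hold]  S*(1)=-
k=0: j=0 S=128.9000 intr=0.0000 cont=4.6510 V=4.6510[hold]  S*(0)=-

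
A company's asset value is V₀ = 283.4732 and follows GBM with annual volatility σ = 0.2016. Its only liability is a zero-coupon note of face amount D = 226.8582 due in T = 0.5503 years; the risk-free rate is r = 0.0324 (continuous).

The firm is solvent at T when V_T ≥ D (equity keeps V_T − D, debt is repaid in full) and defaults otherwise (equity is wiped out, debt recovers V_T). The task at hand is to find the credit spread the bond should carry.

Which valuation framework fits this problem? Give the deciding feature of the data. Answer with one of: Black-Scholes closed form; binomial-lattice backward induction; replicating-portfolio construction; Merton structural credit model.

Key observation: with the firm-asset dynamics (V₀ = 283.4732) and a single zero-coupon liability of face 226.8582 given, debt value, spread, and default probability all derive from the option view of the balance sheet.

framework: Merton structural credit model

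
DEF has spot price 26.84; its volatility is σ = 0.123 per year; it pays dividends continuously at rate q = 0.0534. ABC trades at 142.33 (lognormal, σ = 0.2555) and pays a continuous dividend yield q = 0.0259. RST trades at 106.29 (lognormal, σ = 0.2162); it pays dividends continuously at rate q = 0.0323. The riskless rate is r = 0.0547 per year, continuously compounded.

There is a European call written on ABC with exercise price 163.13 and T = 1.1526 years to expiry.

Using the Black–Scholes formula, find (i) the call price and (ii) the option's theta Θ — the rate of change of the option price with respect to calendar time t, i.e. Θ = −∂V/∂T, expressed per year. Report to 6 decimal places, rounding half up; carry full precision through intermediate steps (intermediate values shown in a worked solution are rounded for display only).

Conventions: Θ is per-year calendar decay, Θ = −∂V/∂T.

price = 9.483159
Θ = -7.467735

σ√T = 0.2555·√1.1526 = 0.274303
d₁ = (ln(S/K) + (r−q+σ²/2)T) / (σ√T) = (ln(142.33/163.13) + (0.0547−0.0259+0.2555²/2)·1.1526) / 0.274303 = (-0.136399 + 0.070816) / 0.274303 = -0.239091
d₂ = d₁ − σ√T = -0.239091 − 0.274303 = -0.513393
e^{−rT} = 0.938899
e^{−qT} = 0.970589
N(d₁) = 0.405518,  N(d₂) = 0.303838
Call price V = S·e^{−qT}·N(d₁) − K·e^{−rT}·N(d₂) = 56.019792 − 46.536633 = 9.483159
φ(d₁) = (1/√(2π))·e^{−d₁²/2} = 0.387701
Θ = −S·e^{−qT}·φ(d₁)·σ/(2√T) + q·S·e^{−qT}·N(d₁) − r·K·e^{−rT}·N(d₂) = −6.373094 + 1.450913 − 2.545554 = -7.467735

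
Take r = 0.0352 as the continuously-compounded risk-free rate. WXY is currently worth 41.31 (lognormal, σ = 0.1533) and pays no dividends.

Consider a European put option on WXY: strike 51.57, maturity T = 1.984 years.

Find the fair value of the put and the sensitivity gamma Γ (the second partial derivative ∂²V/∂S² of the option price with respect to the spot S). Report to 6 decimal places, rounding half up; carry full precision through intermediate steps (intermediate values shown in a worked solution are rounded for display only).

σ√T = 0.1533·√1.984 = 0.215930
d₁ = (ln(S/K) + (r+σ²/2)T) / (σ√T) = (ln(41.31/51.57) + (0.0352+0.1533²/2)·1.984) / 0.215930 = (-0.221836 + 0.093150) / 0.215930 = -0.595961
d₂ = d₁ − σ√T = -0.595961 − 0.215930 = -0.811891
e^{−rT} = 0.932546
N(−d₁) = 0.724399,  N(−d₂) = 0.791573
Put price V = K·e^{−rT}·N(−d₂) − S·N(−d₁) = 38.067845 − 29.924935 = 8.142910
φ(d₁) = (1/√(2π))·e^{−d₁²/2} = 0.334030
Γ = φ(d₁) / (S·σ·√T) = 0.037447

price = 8.142910
Γ = 0.037447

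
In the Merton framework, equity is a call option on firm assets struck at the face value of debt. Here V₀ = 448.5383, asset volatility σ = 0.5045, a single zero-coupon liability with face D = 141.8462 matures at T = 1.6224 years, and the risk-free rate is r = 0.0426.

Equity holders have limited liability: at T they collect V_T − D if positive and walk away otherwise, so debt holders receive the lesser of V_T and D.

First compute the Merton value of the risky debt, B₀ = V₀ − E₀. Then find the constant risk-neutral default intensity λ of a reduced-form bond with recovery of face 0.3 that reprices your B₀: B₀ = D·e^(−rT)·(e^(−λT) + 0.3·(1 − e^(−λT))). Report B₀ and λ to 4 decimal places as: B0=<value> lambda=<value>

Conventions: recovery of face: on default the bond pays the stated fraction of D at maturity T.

B0=130.7068 lambda=0.0112

Apply the equity-as-call identities (strike 141.8462, horizon 1.6224 years):
d₁ = [ln(V₀/D) + (r + σ²/2)T] / (σ√T)
   = [ln(448.5383/141.8462) + (0.0426 + 0.5·0.5045²)·1.6224] / (0.5045·√1.6224)
   = [1.151251 + 0.275581] / 0.642599 = 2.220407
d₂ = d₁ − σ√T = 2.220407 − 0.642599 = 1.577808
N(d₁) = 0.986804,  N(d₂) = 0.942695,  e^(−rT) = 0.933220
E₀ = V₀·N(d₁) − D·e^(−rT)·N(d₂)
   = 448.5383·0.986804 − 141.8462·0.933220·0.942695 = 317.831519
B₀ = V₀ − E₀ = 448.5383 − 317.831519 = 130.706781
e^(−λT) = (B₀·e^(rT)/D − 0.3)/(1 − 0.3) = (130.7068·1.071559/141.8462 − 0.3)/0.7 = 0.98201068
λ = −ln(0.98201068)/1.6224 = 0.011189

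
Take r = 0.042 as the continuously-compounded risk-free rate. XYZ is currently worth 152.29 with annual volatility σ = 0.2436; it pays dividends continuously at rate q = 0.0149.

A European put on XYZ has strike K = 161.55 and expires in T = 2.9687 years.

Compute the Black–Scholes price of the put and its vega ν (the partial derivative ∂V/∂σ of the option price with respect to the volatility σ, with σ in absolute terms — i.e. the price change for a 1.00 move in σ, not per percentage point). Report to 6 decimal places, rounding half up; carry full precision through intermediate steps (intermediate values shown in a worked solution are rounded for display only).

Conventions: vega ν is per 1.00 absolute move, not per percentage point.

price = 22.448783
ν = 96.799449

σ√T = 0.2436·√2.9687 = 0.419721
d₁ = (ln(S/K) + (r−q+σ²/2)T) / (σ√T) = (ln(152.29/161.55) + (0.042−0.0149+0.2436²/2)·2.9687) / 0.419721 = (-0.059028 + 0.168535) / 0.419721 = 0.260903
d₂ = d₁ − σ√T = 0.260903 − 0.419721 = -0.158818
e^{−rT} = 0.882775
e^{−qT} = 0.956730
N(−d₁) = 0.397084,  N(−d₂) = 0.563094
Put price V = K·e^{−rT}·N(−d₂) − S·e^{−qT}·N(−d₁) = 80.304056 − 57.855273 = 22.448783
φ(d₁) = (1/√(2π))·e^{−d₁²/2} = 0.385593
ν = S·e^{−qT}·φ(d₁)·√T = 96.799449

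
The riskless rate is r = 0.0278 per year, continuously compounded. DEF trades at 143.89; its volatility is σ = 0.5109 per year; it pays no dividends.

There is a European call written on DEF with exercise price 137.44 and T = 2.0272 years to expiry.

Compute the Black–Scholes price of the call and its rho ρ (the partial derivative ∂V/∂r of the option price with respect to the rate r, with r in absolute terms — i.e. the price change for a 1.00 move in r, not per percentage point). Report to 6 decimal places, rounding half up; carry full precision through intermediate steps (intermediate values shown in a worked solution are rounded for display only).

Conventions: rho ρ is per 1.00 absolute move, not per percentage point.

σ√T = 0.5109·√2.0272 = 0.727418
d₁ = (ln(S/K) + (r+σ²/2)T) / (σ√T) = (ln(143.89/137.44) + (0.0278+0.5109²/2)·2.0272) / 0.727418 = (0.045862 + 0.320925) / 0.727418 = 0.504231
d₂ = d₁ − σ√T = 0.504231 − 0.727418 = -0.223188
e^{−rT} = 0.945202
N(d₁) = 0.692950,  N(d₂) = 0.411695
Call price V = S·N(d₁) − K·e^{−rT}·N(d₂) = 99.708619 − 53.482690 = 46.225928
ρ = K·T·e^{−rT}·N(d₂) = 108.420110

price = 46.225928
ρ = 108.420110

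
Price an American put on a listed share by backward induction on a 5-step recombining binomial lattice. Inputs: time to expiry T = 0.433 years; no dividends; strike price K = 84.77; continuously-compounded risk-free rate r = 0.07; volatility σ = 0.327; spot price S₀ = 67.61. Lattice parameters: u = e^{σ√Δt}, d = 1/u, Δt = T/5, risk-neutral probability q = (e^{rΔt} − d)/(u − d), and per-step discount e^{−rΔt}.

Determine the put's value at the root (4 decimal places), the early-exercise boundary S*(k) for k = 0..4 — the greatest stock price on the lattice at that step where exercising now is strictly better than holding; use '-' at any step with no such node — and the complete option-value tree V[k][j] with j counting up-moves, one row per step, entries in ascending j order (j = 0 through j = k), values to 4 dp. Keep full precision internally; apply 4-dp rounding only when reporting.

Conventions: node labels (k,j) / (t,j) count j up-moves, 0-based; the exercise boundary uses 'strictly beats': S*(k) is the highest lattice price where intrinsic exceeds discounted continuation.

Δt=0.08660  u=1.10101  d=0.90826  q=0.50751  discount=0.99396
step 5 (expiry): payoffs max(K−S,0) = 42.9820 34.1135 23.3628 10.3306 0.0000 0.0000
step 4: (k=4,j=0): S=46.0091, K−S=38.7609, hold=38.2486 ⇒ V=38.7609 exercise | (k=4,j=1): S=55.7734, K−S=28.9966, hold=28.4842 ⇒ V=28.9966 exercise | (k=4,j=2): S=67.6100, K−S=17.1600, hold=16.6477 ⇒ V=17.1600 exercise | (k=4,j=3): S=81.9586, K−S=2.8114, hold=5.0570 ⇒ V=5.0570 continue | (k=4,j=4): S=99.3523, K−S=0.0000, hold=0.0000 ⇒ V=0.0000 continue  boundary S*=67.6100
step 3: (k=3,j=0): S=50.6565, K−S=34.1135, hold=33.6011 ⇒ V=34.1135 exercise | (k=3,j=1): S=61.4072, K−S=23.3628, hold=22.8505 ⇒ V=23.3628 exercise | (k=3,j=2): S=74.4394, K−S=10.3306, hold=10.9511 ⇒ V=10.9511 continue | (k=3,j=3): S=90.2373, K−S=0.0000, hold=2.4755 ⇒ V=2.4755 continue  boundary S*=61.4072
step 2: (k=2,j=0): S=55.7734, K−S=28.9966, hold=28.4842 ⇒ V=28.9966 exercise | (k=2,j=1): S=67.6100, K−S=17.1600, hold=16.9607 ⇒ V=17.1600 exercise | (k=2,j=2): S=81.9586, K−S=2.8114, hold=6.6095 ⇒ V=6.6095 continue  boundary S*=67.6100
step 1: (k=1,j=0): S=61.4072, K−S=23.3628, hold=22.8505 ⇒ V=23.3628 exercise | (k=1,j=1): S=74.4394, K−S=10.3306, hold=11.7342 ⇒ V=11.7342 continue  boundary S*=61.4072
step 0: (k=0,j=0): S=67.6100, K−S=17.1600, hold=17.3557 ⇒ V=17.3557 continue  boundary S*=-

price = 17.3557
boundary = - 61.4072 67.6100 61.4072 67.6100
tree:
17.3557
23.3628 11.7342
28.9966 17.1600 6.6095
34.1135 23.3628 10.9511 2.4755
38.7609 28.9966 17.1600 5.0570 0.0000
42.9820 34.1135 23.3628 10.3306 0.0000 0.0000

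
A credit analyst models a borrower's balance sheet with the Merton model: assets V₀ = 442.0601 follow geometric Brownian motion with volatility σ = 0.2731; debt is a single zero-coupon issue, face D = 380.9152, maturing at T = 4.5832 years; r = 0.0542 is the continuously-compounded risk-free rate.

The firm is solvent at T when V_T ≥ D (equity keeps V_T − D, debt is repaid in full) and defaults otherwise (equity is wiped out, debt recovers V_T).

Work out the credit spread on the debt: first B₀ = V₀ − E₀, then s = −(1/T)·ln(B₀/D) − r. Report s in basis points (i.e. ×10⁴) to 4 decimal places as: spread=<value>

spread=237.1450

Apply the equity-as-call identities (strike 380.9152, horizon 4.5832 years):
d₁ = [ln(V₀/D) + (r + σ²/2)T] / (σ√T)
   = [ln(442.0601/380.9152) + (0.0542 + 0.5·0.2731²)·4.5832] / (0.2731·√4.5832)
   = [0.148869 + 0.419325] / 0.584664 = 0.971831
d₂ = d₁ − σ√T = 0.971831 − 0.584664 = 0.387167
N(d₁) = 0.834433,  N(d₂) = 0.650684,  e^(−rT) = 0.780040
E₀ = V₀·N(d₁) − D·e^(−rT)·N(d₂)
   = 442.0601·0.834433 − 380.9152·0.780040·0.650684 = 175.532175
B₀ = V₀ − E₀ = 442.0601 − 175.532175 = 266.527925
spread = −(1/T)·ln(B₀/D) − r = −(1/4.5832)·ln(266.527925/380.9152) − 0.0542 = 0.02371450
in basis points: 0.02371450 × 10⁴ = 237.1450 bp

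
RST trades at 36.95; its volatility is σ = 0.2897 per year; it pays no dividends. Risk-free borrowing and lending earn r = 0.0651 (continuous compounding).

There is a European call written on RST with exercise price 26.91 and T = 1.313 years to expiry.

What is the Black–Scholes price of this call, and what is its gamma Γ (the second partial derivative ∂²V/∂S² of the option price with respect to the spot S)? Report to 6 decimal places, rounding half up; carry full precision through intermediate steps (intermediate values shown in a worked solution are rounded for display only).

σ√T = 0.2897·√1.313 = 0.331956
d₁ = (ln(S/K) + (r+σ²/2)T) / (σ√T) = (ln(36.95/26.91) + (0.0651+0.2897²/2)·1.313) / 0.331956 = (0.317068 + 0.140574) / 0.331956 = 1.378620
d₂ = d₁ − σ√T = 1.378620 − 0.331956 = 1.046664
e^{−rT} = 0.918075
N(d₁) = 0.915994,  N(d₂) = 0.852373
Call price V = S·N(d₁) − K·e^{−rT}·N(d₂) = 33.845978 − 21.058202 = 12.787776
φ(d₁) = (1/√(2π))·e^{−d₁²/2} = 0.154242
Γ = φ(d₁) / (S·σ·√T) = 0.012575

price = 12.787776
Γ = 0.012575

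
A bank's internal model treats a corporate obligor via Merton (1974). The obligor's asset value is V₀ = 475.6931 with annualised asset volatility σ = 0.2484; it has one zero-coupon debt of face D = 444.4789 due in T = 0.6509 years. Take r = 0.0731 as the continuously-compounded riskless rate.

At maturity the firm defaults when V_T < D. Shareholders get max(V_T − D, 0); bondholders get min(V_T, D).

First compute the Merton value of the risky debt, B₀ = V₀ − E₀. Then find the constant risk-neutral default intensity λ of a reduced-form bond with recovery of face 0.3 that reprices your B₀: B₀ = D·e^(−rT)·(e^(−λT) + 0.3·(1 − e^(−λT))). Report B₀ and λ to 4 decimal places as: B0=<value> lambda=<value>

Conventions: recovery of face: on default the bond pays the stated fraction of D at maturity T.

With assets at 475.6931 and a single debt payment of 444.4789 at 0.6509 years:
d₁ = [ln(V₀/D) + (r + σ²/2)T] / (σ√T)
   = [ln(475.6931/444.4789) + (0.0731 + 0.5·0.2484²)·0.6509] / (0.2484·√0.6509)
   = [0.067870 + 0.067662] / 0.200405 = 0.676291
d₂ = d₁ − σ√T = 0.676291 − 0.200405 = 0.475886
N(d₁) = 0.750572,  N(d₂) = 0.682922,  e^(−rT) = 0.953533
E₀ = V₀·N(d₁) − D·e^(−rT)·N(d₂)
   = 475.6931·0.750572 − 444.4789·0.953533·0.682922 = 67.602118
B₀ = V₀ − E₀ = 475.6931 − 67.602118 = 408.090982
e^(−λT) = (B₀·e^(rT)/D − 0.3)/(1 − 0.3) = (408.0910·1.048731/444.4789 − 0.3)/0.7 = 0.94696439
λ = −ln(0.94696439)/0.6509 = 0.083721

B0=408.0910 lambda=0.0837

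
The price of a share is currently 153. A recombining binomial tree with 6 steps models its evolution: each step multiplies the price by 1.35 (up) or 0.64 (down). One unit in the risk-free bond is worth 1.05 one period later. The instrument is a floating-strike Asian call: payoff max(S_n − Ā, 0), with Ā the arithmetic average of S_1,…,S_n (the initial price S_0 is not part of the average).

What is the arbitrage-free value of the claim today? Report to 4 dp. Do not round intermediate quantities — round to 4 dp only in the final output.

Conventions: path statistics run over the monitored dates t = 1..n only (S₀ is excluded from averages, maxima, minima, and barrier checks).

price = 34.6265

Risk-neutral up-probability p* = (R−d)/(u−d) = (1.05−0.64)/(1.35−0.64) = 0.5775; the claim prices as the p*-weighted sum of path payoffs discounted by R^6.
Enumerate all 2^6 = 64 price paths (U = up ×1.35, D = down ×0.64); each path with k up-moves has probability p*^k·(1−p*)^(6−k).
DDDDDD: Ā=42.2181, payoff=0.0000, prob=0.005691
UDDDDD: Ā=89.0537, payoff=0.0000, prob=0.007778
DUDDDD: Ā=70.9487, payoff=0.0000, prob=0.007778
UUDDDD: Ā=149.6574, payoff=0.0000, prob=0.010629
DDUDDD: Ā=59.3615, payoff=0.0000, prob=0.007778
UDUDDD: Ā=125.2157, payoff=0.0000, prob=0.010629
DUUDDD: Ā=107.1107, payoff=0.0000, prob=0.010629
UUUDDD: Ā=225.9366, payoff=0.0000, prob=0.014527
DDDUDD: Ā=51.9457, payoff=0.0000, prob=0.007778
UDDUDD: Ā=109.5729, payoff=0.0000, prob=0.010629
DUDUDD: Ā=91.4679, payoff=0.0000, prob=0.010629
UUDUDD: Ā=192.9402, payoff=0.0000, prob=0.014527
DDUUDD: Ā=79.8807, payoff=0.0000, prob=0.010629
UDUUDD: Ā=168.4984, payoff=0.0000, prob=0.014527
DUUUDD: Ā=150.3934, payoff=0.0000, prob=0.014527
UUUUDD: Ā=317.2362, payoff=0.0000, prob=0.019853
DDDDUD: Ā=47.1996, payoff=0.0000, prob=0.007778
UDDDUD: Ā=99.5616, payoff=0.0000, prob=0.010629
DUDDUD: Ā=81.4566, payoff=0.0000, prob=0.010629
UUDDUD: Ā=171.8225, payoff=0.0000, prob=0.014527
DDUDUD: Ā=69.8694, payoff=0.0000, prob=0.010629
UDUDUD: Ā=147.3808, payoff=0.0000, prob=0.014527
DUUDUD: Ā=129.2758, payoff=0.0000, prob=0.014527
UUUDUD: Ā=272.6911, payoff=0.0000, prob=0.019853
DDDUUD: Ā=62.4536, payoff=0.0000, prob=0.010629
UDDUUD: Ā=131.7381, payoff=0.0000, prob=0.014527
DUDUUD: Ā=113.6331, payoff=0.0000, prob=0.014527
UUDUUD: Ā=239.6947, payoff=0.0000, prob=0.019853
DDUUUD: Ā=102.0459, payoff=0.0000, prob=0.014527
UDUUUD: Ā=215.2530, payoff=0.0000, prob=0.019853
DUUUUD: Ā=197.1480, payoff=11.0068, prob=0.019853
UUUUUD: Ā=415.8590, payoff=23.2176, prob=0.027133
DDDDDU: Ā=44.1621, payoff=0.0000, prob=0.007778
UDDDDU: Ā=93.1543, payoff=0.0000, prob=0.010629
DUDDDU: Ā=75.0493, payoff=0.0000, prob=0.010629
UUDDDU: Ā=158.3072, payoff=0.0000, prob=0.014527
DDUDDU: Ā=63.4621, payoff=0.0000, prob=0.010629
UDUDDU: Ā=133.8655, payoff=0.0000, prob=0.014527
DUUDDU: Ā=115.7605, payoff=0.0000, prob=0.014527
UUUDDU: Ā=244.1822, payoff=0.0000, prob=0.019853
DDDUDU: Ā=56.0463, payoff=0.0000, prob=0.010629
UDDUDU: Ā=118.2227, payoff=0.0000, prob=0.014527
DUDUDU: Ā=100.1177, payoff=0.0000, prob=0.014527
UUDUDU: Ā=211.1859, payoff=0.0000, prob=0.019853
DDUUDU: Ā=88.5305, payoff=10.1503, prob=0.014527
UDUUDU: Ā=186.7441, payoff=21.4107, prob=0.019853
DUUUDU: Ā=168.6391, payoff=39.5157, prob=0.019853
UUUUDU: Ā=355.7231, payoff=83.3534, prob=0.027133
DDDDUU: Ā=51.3002, payoff=0.0000, prob=0.010629
UDDDUU: Ā=108.2114, payoff=0.0000, prob=0.014527
DUDDUU: Ā=90.1064, payoff=8.5744, prob=0.014527
UUDDUU: Ā=190.0682, payoff=18.0866, prob=0.019853
DDUDUU: Ā=78.5192, payoff=20.1616, prob=0.014527
UDUDUU: Ā=165.6264, payoff=42.5284, prob=0.019853
DUUDUU: Ā=147.5214, payoff=60.6334, prob=0.019853
UUUDUU: Ā=311.1780, payoff=127.8985, prob=0.027133
DDDUUU: Ā=71.1034, payoff=27.5774, prob=0.014527
UDDUUU: Ā=149.9837, payoff=58.1711, prob=0.019853
DUDUUU: Ā=131.8787, payoff=76.2761, prob=0.019853
UUDUUU: Ā=278.1817, payoff=160.8949, prob=0.027133
DDUUUU: Ā=120.2915, payoff=87.8633, prob=0.019853
UDUUUU: Ā=253.7399, payoff=185.3366, prob=0.027133
DUUUUU: Ā=235.6349, payoff=203.4416, prob=0.027133
UUUUUU: Ā=497.0424, payoff=429.1347, prob=0.037081
Price = Σ prob·payoff / R^6 = 46.402873 / 1.340096 = 34.6265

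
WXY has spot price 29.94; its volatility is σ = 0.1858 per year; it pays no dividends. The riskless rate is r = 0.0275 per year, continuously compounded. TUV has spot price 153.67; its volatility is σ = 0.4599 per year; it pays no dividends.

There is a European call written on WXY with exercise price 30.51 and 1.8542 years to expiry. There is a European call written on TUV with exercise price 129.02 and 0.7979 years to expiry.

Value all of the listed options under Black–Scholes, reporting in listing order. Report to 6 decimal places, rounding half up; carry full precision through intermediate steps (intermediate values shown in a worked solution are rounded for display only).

[WXY call K=30.51]
σ√T = 0.1858·√1.8542 = 0.253002
d₁ = (ln(S/K) + (r+σ²/2)T) / (σ√T) = (ln(29.94/30.51) + (0.0275+0.1858²/2)·1.8542) / 0.253002 = (-0.018859 + 0.082996) / 0.253002 = 0.253501
d₂ = d₁ − σ√T = 0.253501 − 0.253002 = 0.000499
e^{−rT} = 0.950288
N(d₁) = 0.600060,  N(d₂) = 0.500199
price = S·N(d₁) − K·e^{−rT}·N(d₂) = 17.965786 − 14.502416 = 3.463370
[TUV call K=129.02]
σ√T = 0.4599·√0.7979 = 0.410807
d₁ = (ln(S/K) + (r+σ²/2)T) / (σ√T) = (ln(153.67/129.02) + (0.0275+0.4599²/2)·0.7979) / 0.410807 = (0.174840 + 0.106323) / 0.410807 = 0.684418
d₂ = d₁ − σ√T = 0.684418 − 0.410807 = 0.273611
e^{−rT} = 0.978297
N(d₁) = 0.753144,  N(d₂) = 0.607808
price = S·N(d₁) − K·e^{−rT}·N(d₂) = 115.735673 − 76.717443 = 39.018229

price(WXY call K=30.51) = 3.463370
price(TUV call K=129.02) = 39.018229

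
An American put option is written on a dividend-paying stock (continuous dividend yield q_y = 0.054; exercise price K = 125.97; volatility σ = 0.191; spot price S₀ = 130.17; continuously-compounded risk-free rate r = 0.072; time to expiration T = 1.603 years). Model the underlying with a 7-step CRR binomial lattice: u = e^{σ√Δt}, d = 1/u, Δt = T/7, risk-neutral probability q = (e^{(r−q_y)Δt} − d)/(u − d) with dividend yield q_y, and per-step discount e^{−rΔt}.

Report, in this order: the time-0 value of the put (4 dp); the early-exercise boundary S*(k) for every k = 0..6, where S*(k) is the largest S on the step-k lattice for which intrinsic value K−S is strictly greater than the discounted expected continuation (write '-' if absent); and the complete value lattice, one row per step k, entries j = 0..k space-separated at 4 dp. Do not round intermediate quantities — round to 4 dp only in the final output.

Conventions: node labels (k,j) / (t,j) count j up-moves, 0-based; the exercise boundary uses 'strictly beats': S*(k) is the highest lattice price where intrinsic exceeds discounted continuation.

Δt=0.22900, u=1.09571, d=0.91265, q=0.49973, disc=e^(-rΔt)=0.98365
k=7 terminal: V=max(K-S,0) → 57.3191 43.5493 27.0177 7.1701 0.0000 0.0000 0.0000 0.0000
k=6: j=0 S=75.2213 intr=50.7487 cont=49.6131 V=50.7487[EX]; j=1 S=90.3090 intr=35.6610 cont=34.7109 V=35.6610[EX]; j=2 S=108.4229 intr=17.5471 cont=16.8196 V=17.5471[EX]; j=3 S=130.1700 intr=0.0000 cont=3.5283 V=3.5283[hold]; j=4 S=156.2791 intr=0.0000 cont=0.0000 V=0.0000[hold]; j=5 S=187.6250 intr=0.0000 cont=0.0000 V=0.0000[hold]; j=6 S=225.2582 intr=0.0000 cont=0.0000 V=0.0000[hold]  S*(6)=108.4229
k=5: j=0 S=82.4207 intr=43.5493 cont=42.5023 V=43.5493[EX]; j=1 S=98.9523 intr=27.0177 cont=26.1738 V=27.0177[EX]; j=2 S=118.7999 intr=7.1701 cont=10.3691 V=10.3691[hold]; j=3 S=142.6284 intr=0.0000 cont=1.7363 V=1.7363[hold]; j=4 S=171.2363 intr=0.0000 cont=0.0000 V=0.0000[hold]; j=5 S=205.5823 intr=0.0000 cont=0.0000 V=0.0000[hold]  S*(5)=98.9523
k=4: j=0 S=90.3090 intr=35.6610 cont=34.7109 V=35.6610[EX]; j=1 S=108.4229 intr=17.5471 cont=18.3921 V=18.3921[hold]; j=2 S=130.1700 intr=0.0000 cont=5.9560 V=5.9560[hold]; j=3 S=156.2791 intr=0.0000 cont=0.8544 V=0.8544[hold]; j=4 S=187.6250 intr=0.0000 cont=0.0000 V=0.0000[hold]  S*(4)=90.3090
k=3: j=0 S=98.9523 intr=27.0177 cont=26.5892 V=27.0177[EX]; j=1 S=118.7999 intr=7.1701 cont=11.9783 V=11.9783[hold]; j=2 S=142.6284 intr=0.0000 cont=3.3509 V=3.3509[hold]; j=3 S=171.2363 intr=0.0000 cont=0.4204 V=0.4204[hold]  S*(3)=98.9523
k=2: j=0 S=108.4229 intr=17.5471 cont=19.1831 V=19.1831[hold]; j=1 S=130.1700 intr=0.0000 cont=7.5415 V=7.5415[hold]; j=2 S=156.2791 intr=0.0000 cont=1.8556 V=1.8556[hold]  S*(2)=-
k=1: j=0 S=118.7999 intr=7.1701 cont=13.1469 V=13.1469[hold]; j=1 S=142.6284 intr=0.0000 cont=4.6233 V=4.6233[hold]  S*(1)=-
k=0: j=0 S=130.1700 intr=0.0000 cont=8.7421 V=8.7421[hold]  S*(0)=-

price = 8.7421
boundary = - - - 98.9523 90.3090 98.9523 108.4229
tree:
8.7421
13.1469 4.6233
19.1831 7.5415 1.8556
27.0177 11.9783 3.3509 0.4204
35.6610 18.3921 5.9560 0.8544 0.0000
43.5493 27.0177 10.3691 1.7363 0.0000 0.0000
50.7487 35.6610 17.5471 3.5283 0.0000 0.0000 0.0000
57.3191 43.5493 27.0177 7.1701 0.0000 0.0000 0.0000 0.0000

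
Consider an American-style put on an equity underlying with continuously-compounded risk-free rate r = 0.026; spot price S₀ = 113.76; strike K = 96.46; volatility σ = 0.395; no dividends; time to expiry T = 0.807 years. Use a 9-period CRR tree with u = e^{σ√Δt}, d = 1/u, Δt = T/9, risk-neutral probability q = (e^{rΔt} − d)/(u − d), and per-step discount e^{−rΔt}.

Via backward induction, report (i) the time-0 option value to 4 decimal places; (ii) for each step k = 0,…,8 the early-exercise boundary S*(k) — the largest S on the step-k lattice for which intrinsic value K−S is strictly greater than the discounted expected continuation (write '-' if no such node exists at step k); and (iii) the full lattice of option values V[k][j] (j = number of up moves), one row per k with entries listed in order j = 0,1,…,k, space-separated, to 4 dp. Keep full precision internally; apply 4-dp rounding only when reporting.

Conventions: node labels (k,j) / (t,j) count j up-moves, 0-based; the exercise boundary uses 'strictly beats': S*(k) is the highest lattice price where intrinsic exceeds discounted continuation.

price = 7.0570
boundary = - - - - - 62.9719 55.9472 62.9719 70.8787
tree:
7.0570
10.2448 3.6421
14.4873 5.7041 1.4287
19.8719 8.7317 2.4561 0.3241
26.3153 12.9967 4.1594 0.6250 0.0000
33.4881 18.6822 6.9080 1.2055 0.0000 0.0000
40.5128 25.7047 11.1747 2.3251 0.0000 0.0000 0.0000
46.7539 33.4881 17.4081 4.4845 0.0000 0.0000 0.0000 0.0000
52.2987 40.5128 25.5813 8.6492 0.0000 0.0000 0.0000 0.0000 0.0000
57.2251 46.7539 33.4881 16.6818 0.0000 0.0000 0.0000 0.0000 0.0000 0.0000

params: Δt=0.08967 u=1.12556 d=0.88845 q=0.48031 e^(-rΔt)=0.99767
t_9 payoffs: 57.2251 46.7539 33.4881 16.6818 0.0000 0.0000 0.0000 0.0000 0.0000 0.0000
t_8: node(8,0) S=44.1613 payoff=52.2987 vs cont=52.0741 → 52.2987 [stop]  node(8,1) S=55.9472 payoff=40.5128 vs cont=40.2882 → 40.5128 [stop]  node(8,2) S=70.8787 payoff=25.5813 vs cont=25.3567 → 25.5813 [stop]  node(8,3) S=89.7951 payoff=6.6649 vs cont=8.6492 → 8.6492 [wait]  node(8,4) S=113.7600 payoff=0.0000 vs cont=0.0000 → 0.0000 [wait]  node(8,5) S=144.1208 payoff=0.0000 vs cont=0.0000 → 0.0000 [wait]  node(8,6) S=182.5844 payoff=0.0000 vs cont=0.0000 → 0.0000 [wait]  node(8,7) S=231.3133 payoff=0.0000 vs cont=0.0000 → 0.0000 [wait]  node(8,8) S=293.0472 payoff=0.0000 vs cont=0.0000 → 0.0000 [wait]  ⇒ S*(8)=70.8787
t_7: node(7,0) S=49.7061 payoff=46.7539 vs cont=46.5292 → 46.7539 [stop]  node(7,1) S=62.9719 payoff=33.4881 vs cont=33.2634 → 33.4881 [stop]  node(7,2) S=79.7782 payoff=16.6818 vs cont=17.4081 → 17.4081 [wait]  node(7,3) S=101.0697 payoff=0.0000 vs cont=4.4845 → 4.4845 [wait]  node(7,4) S=128.0437 payoff=0.0000 vs cont=0.0000 → 0.0000 [wait]  node(7,5) S=162.2165 payoff=0.0000 vs cont=0.0000 → 0.0000 [wait]  node(7,6) S=205.5096 payoff=0.0000 vs cont=0.0000 → 0.0000 [wait]  node(7,7) S=260.3569 payoff=0.0000 vs cont=0.0000 → 0.0000 [wait]  ⇒ S*(7)=62.9719
t_6: node(6,0) S=55.9472 payoff=40.5128 vs cont=40.2882 → 40.5128 [stop]  node(6,1) S=70.8787 payoff=25.5813 vs cont=25.7047 → 25.7047 [wait]  node(6,2) S=89.7951 payoff=6.6649 vs cont=11.1747 → 11.1747 [wait]  node(6,3) S=113.7600 payoff=0.0000 vs cont=2.3251 → 2.3251 [wait]  node(6,4) S=144.1208 payoff=0.0000 vs cont=0.0000 → 0.0000 [wait]  node(6,5) S=182.5844 payoff=0.0000 vs cont=0.0000 → 0.0000 [wait]  node(6,6) S=231.3133 payoff=0.0000 vs cont=0.0000 → 0.0000 [wait]  ⇒ S*(6)=55.9472
t_5: node(5,0) S=62.9719 payoff=33.4881 vs cont=33.3226 → 33.4881 [stop]  node(5,1) S=79.7782 payoff=16.6818 vs cont=18.6822 → 18.6822 [wait]  node(5,2) S=101.0697 payoff=0.0000 vs cont=6.9080 → 6.9080 [wait]  node(5,3) S=128.0437 payoff=0.0000 vs cont=1.2055 → 1.2055 [wait]  node(5,4) S=162.2165 payoff=0.0000 vs cont=0.0000 → 0.0000 [wait]  node(5,5) S=205.5096 payoff=0.0000 vs cont=0.0000 → 0.0000 [wait]  ⇒ S*(5)=62.9719
t_4: node(4,0) S=70.8787 payoff=25.5813 vs cont=26.3153 → 26.3153 [wait]  node(4,1) S=89.7951 payoff=6.6649 vs cont=12.9967 → 12.9967 [wait]  node(4,2) S=113.7600 payoff=0.0000 vs cont=4.1594 → 4.1594 [wait]  node(4,3) S=144.1208 payoff=0.0000 vs cont=0.6250 → 0.6250 [wait]  node(4,4) S=182.5844 payoff=0.0000 vs cont=0.0000 → 0.0000 [wait]  ⇒ S*(4)=-
t_3: node(3,0) S=79.7782 payoff=16.6818 vs cont=19.8719 → 19.8719 [wait]  node(3,1) S=101.0697 payoff=0.0000 vs cont=8.7317 → 8.7317 [wait]  node(3,2) S=128.0437 payoff=0.0000 vs cont=2.4561 → 2.4561 [wait]  node(3,3) S=162.2165 payoff=0.0000 vs cont=0.3241 → 0.3241 [wait]  ⇒ S*(3)=-
t_2: node(2,0) S=89.7951 payoff=6.6649 vs cont=14.4873 → 14.4873 [wait]  node(2,1) S=113.7600 payoff=0.0000 vs cont=5.7041 → 5.7041 [wait]  node(2,2) S=144.1208 payoff=0.0000 vs cont=1.4287 → 1.4287 [wait]  ⇒ S*(2)=-
t_1: node(1,0) S=101.0697 payoff=0.0000 vs cont=10.2448 → 10.2448 [wait]  node(1,1) S=128.0437 payoff=0.0000 vs cont=3.6421 → 3.6421 [wait]  ⇒ S*(1)=-
t_0: node(0,0) S=113.7600 payoff=0.0000 vs cont=7.0570 → 7.0570 [wait]  ⇒ S*(0)=-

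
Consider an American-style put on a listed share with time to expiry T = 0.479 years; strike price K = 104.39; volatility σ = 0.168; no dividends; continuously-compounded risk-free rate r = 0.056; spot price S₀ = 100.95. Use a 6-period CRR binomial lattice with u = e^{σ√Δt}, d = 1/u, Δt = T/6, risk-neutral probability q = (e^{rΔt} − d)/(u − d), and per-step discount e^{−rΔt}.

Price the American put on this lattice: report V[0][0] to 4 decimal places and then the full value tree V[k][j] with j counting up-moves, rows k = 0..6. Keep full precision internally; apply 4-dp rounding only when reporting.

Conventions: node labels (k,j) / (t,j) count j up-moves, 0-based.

price = 5.6262
tree:
5.6262
8.5775 3.1114
12.5829 5.1723 1.3484
16.8390 8.2749 2.5224 0.3406
20.8978 12.5829 4.6045 0.7362 0.0000
24.7684 16.8390 8.1199 1.5914 0.0000 0.0000
28.4596 20.8978 12.5829 3.4400 0.0000 0.0000 0.0000

Δt=0.07983, u=1.04861, d=0.95364, q=0.53531, disc=e^(-rΔt)=0.99554
k=6 terminal: V=max(K-S,0) → 28.4596 20.8978 12.5829 3.4400 0.0000 0.0000 0.0000
k=5: j=0 S=79.6216 intr=24.7684 cont=24.3028 V=24.7684[EX]; j=1 S=87.5510 intr=16.8390 cont=16.3734 V=16.8390[EX]; j=2 S=96.2701 intr=8.1199 cont=7.6543 V=8.1199[EX]; j=3 S=105.8575 intr=0.0000 cont=1.5914 V=1.5914[hold]; j=4 S=116.3996 intr=0.0000 cont=0.0000 V=0.0000[hold]; j=5 S=127.9917 intr=0.0000 cont=0.0000 V=0.0000[hold]
k=4: j=0 S=83.4922 intr=20.8978 cont=20.4322 V=20.8978[EX]; j=1 S=91.8071 intr=12.5829 cont=12.1173 V=12.5829[EX]; j=2 S=100.9500 intr=3.4400 cont=4.6045 V=4.6045[hold]; j=3 S=111.0035 intr=0.0000 cont=0.7362 V=0.7362[hold]; j=4 S=122.0581 intr=0.0000 cont=0.0000 V=0.0000[hold]
k=3: j=0 S=87.5510 intr=16.8390 cont=16.3734 V=16.8390[EX]; j=1 S=96.2701 intr=8.1199 cont=8.2749 V=8.2749[hold]; j=2 S=105.8575 intr=0.0000 cont=2.5224 V=2.5224[hold]; j=3 S=116.3996 intr=0.0000 cont=0.3406 V=0.3406[hold]
k=2: j=0 S=91.8071 intr=12.5829 cont=12.1999 V=12.5829[EX]; j=1 S=100.9500 intr=3.4400 cont=5.1723 V=5.1723[hold]; j=2 S=111.0035 intr=0.0000 cont=1.3484 V=1.3484[hold]
k=1: j=0 S=96.2701 intr=8.1199 cont=8.5775 V=8.5775[hold]; j=1 S=105.8575 intr=0.0000 cont=3.1114 V=3.1114[hold]
k=0: j=0 S=100.9500 intr=3.4400 cont=5.6262 V=5.6262[hold]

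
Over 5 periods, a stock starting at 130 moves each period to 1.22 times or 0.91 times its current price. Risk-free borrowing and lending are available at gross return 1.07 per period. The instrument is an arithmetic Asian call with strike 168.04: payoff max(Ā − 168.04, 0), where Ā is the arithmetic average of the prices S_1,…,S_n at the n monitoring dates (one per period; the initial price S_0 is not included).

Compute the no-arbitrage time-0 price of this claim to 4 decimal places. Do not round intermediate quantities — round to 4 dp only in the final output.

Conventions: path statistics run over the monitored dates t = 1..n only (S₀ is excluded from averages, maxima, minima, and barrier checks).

price = 7.9695

With p* = (R−d)/(u−d) = 0.5161, sum probability × payoff across the paths and divide by R^5.
Enumerate all 2^5 = 32 price paths (U = up ×1.22, D = down ×0.91); each path with k up-moves has probability p*^k·(1−p*)^(5−k).
DDDDD: Ā=98.8378, payoff=0.0000, prob=0.026525
UDDDD: Ā=132.5078, payoff=0.0000, prob=0.028293
DUDDD: Ā=124.4478, payoff=0.0000, prob=0.028293
UUDDD: Ā=166.8421, payoff=0.0000, prob=0.030179
DDUDD: Ā=117.1132, payoff=0.0000, prob=0.028293
UDUDD: Ā=157.0089, payoff=0.0000, prob=0.030179
DUUDD: Ā=148.9489, payoff=0.0000, prob=0.030179
UUUDD: Ā=199.6897, payoff=31.6497, prob=0.032191
DDDUD: Ā=110.4387, payoff=0.0000, prob=0.028293
UDDUD: Ā=148.0607, payoff=0.0000, prob=0.030179
DUDUD: Ā=140.0007, payoff=0.0000, prob=0.030179
UUDUD: Ā=187.6932, payoff=19.6532, prob=0.032191
DDUUD: Ā=132.6661, payoff=0.0000, prob=0.030179
UDUUD: Ā=177.8600, payoff=9.8200, prob=0.032191
DUUUD: Ā=169.8000, payoff=1.7600, prob=0.032191
UUUUD: Ā=227.6440, payoff=59.6040, prob=0.034337
DDDDU: Ā=104.3649, payoff=0.0000, prob=0.028293
UDDDU: Ā=139.9178, payoff=0.0000, prob=0.030179
DUDDU: Ā=131.8578, payoff=0.0000, prob=0.030179
UUDDU: Ā=176.7764, payoff=8.7364, prob=0.032191
DDUDU: Ā=124.5232, payoff=0.0000, prob=0.030179
UDUDU: Ā=166.9432, payoff=0.0000, prob=0.032191
DUUDU: Ā=158.8832, payoff=0.0000, prob=0.032191
UUUDU: Ā=213.0082, payoff=44.9682, prob=0.034337
DDDUU: Ā=117.8487, payoff=0.0000, prob=0.030179
UDDUU: Ā=157.9950, payoff=0.0000, prob=0.032191
DUDUU: Ā=149.9350, payoff=0.0000, prob=0.032191
UUDUU: Ā=201.0117, payoff=32.9717, prob=0.034337
DDUUU: Ā=142.6004, payoff=0.0000, prob=0.032191
UDUUU: Ā=191.1785, payoff=23.1385, prob=0.034337
DUUUU: Ā=183.1185, payoff=15.0785, prob=0.034337
UUUUU: Ā=245.4996, payoff=77.4596, prob=0.036626
Price = Σ prob·payoff / R^5 = 11.177650 / 1.402552 = 7.9695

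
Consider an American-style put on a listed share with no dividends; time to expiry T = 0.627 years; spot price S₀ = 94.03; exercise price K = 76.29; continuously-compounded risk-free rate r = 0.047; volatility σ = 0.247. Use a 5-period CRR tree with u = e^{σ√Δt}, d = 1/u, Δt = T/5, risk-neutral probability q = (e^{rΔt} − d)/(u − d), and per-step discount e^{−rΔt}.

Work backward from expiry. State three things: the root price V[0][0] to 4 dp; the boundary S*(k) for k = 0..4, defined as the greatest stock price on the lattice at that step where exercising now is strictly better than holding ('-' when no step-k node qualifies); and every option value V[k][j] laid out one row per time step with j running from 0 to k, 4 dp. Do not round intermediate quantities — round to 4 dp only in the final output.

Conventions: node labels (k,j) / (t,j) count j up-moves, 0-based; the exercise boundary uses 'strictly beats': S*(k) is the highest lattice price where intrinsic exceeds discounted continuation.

params: Δt=0.12540 u=1.09141 d=0.91625 q=0.51189 e^(-rΔt)=0.99412
t_5 payoffs: 15.5697 3.9620 0.0000 0.0000 0.0000 0.0000
t_4: node(4,0) S=66.2705 payoff=10.0195 vs cont=9.5712 → 10.0195 [stop]  node(4,1) S=78.9393 payoff=0.0000 vs cont=1.9225 → 1.9225 [wait]  node(4,2) S=94.0300 payoff=0.0000 vs cont=0.0000 → 0.0000 [wait]  node(4,3) S=112.0056 payoff=0.0000 vs cont=0.0000 → 0.0000 [wait]  node(4,4) S=133.4175 payoff=0.0000 vs cont=0.0000 → 0.0000 [wait]  ⇒ S*(4)=66.2705
t_3: node(3,0) S=72.3280 payoff=3.9620 vs cont=5.8402 → 5.8402 [wait]  node(3,1) S=86.1549 payoff=0.0000 vs cont=0.9329 → 0.9329 [wait]  node(3,2) S=102.6250 payoff=0.0000 vs cont=0.0000 → 0.0000 [wait]  node(3,3) S=122.2436 payoff=0.0000 vs cont=0.0000 → 0.0000 [wait]  ⇒ S*(3)=-
t_2: node(2,0) S=78.9393 payoff=0.0000 vs cont=3.3086 → 3.3086 [wait]  node(2,1) S=94.0300 payoff=0.0000 vs cont=0.4527 → 0.4527 [wait]  node(2,2) S=112.0056 payoff=0.0000 vs cont=0.0000 → 0.0000 [wait]  ⇒ S*(2)=-
t_1: node(1,0) S=86.1549 payoff=0.0000 vs cont=1.8358 → 1.8358 [wait]  node(1,1) S=102.6250 payoff=0.0000 vs cont=0.2196 → 0.2196 [wait]  ⇒ S*(1)=-
t_0: node(0,0) S=94.0300 payoff=0.0000 vs cont=1.0026 → 1.0026 [wait]  ⇒ S*(0)=-

price = 1.0026
boundary = - - - - 66.2705
tree:
1.0026
1.8358 0.2196
3.3086 0.4527 0.0000
5.8402 0.9329 0.0000 0.0000
10.0195 1.9225 0.0000 0.0000 0.0000
15.5697 3.9620 0.0000 0.0000 0.0000 0.0000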